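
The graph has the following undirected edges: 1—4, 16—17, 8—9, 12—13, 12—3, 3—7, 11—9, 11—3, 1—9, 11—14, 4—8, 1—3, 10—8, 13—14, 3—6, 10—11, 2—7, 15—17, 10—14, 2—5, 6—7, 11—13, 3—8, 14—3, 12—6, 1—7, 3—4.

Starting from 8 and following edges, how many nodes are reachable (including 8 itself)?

14

BFS from 8 visits: 8, 10, 9, 4, 3, 14, 11, 1, 12, 7, 6, 13, 2, 5
Reachable nodes: 14 of 17 total.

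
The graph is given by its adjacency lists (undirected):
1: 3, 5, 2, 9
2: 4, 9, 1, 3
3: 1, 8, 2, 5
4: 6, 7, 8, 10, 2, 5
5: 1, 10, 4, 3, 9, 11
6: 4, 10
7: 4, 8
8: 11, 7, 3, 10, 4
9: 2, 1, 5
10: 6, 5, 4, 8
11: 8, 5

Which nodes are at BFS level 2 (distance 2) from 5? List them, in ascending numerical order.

2, 6, 7, 8

Level 0: 5
Level 1: 1, 3, 4, 9, 10, 11
Level 2: 2, 6, 7, 8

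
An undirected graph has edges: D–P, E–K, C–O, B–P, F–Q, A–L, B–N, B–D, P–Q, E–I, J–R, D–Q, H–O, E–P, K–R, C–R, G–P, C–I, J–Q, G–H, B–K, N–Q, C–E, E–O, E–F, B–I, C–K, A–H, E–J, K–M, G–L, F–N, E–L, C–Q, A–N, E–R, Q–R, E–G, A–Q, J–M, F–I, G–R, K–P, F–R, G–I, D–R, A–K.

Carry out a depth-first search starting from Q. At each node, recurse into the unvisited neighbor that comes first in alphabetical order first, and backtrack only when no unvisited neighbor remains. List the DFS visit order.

Q, A, H, G, E, C, I, B, D, P, K, M, J, R, F, N, O, L

Visit Q
Q → A
A → H
H → G
G → E
E → C
C → I
I → B
B → D
D → P
P → K
K → M
M → J
J → R
R → F
F → N
C → O
E → L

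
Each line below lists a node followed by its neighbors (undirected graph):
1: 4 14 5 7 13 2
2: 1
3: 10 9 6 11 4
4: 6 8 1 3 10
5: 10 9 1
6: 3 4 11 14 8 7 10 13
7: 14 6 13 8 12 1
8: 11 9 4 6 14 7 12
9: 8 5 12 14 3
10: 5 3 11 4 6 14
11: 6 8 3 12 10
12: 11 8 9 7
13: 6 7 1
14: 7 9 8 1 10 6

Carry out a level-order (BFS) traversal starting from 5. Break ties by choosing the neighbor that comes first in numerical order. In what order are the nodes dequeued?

5 1 9 10 2 4 7 13 14 3 8 12 6 11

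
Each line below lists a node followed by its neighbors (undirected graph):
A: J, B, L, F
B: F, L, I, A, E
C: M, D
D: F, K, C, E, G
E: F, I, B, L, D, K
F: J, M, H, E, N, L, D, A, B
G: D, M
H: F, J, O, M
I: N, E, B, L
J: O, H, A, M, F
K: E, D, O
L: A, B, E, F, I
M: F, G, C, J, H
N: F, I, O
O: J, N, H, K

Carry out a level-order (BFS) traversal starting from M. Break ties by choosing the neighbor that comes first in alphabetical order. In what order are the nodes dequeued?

Visit M; enqueue C, F, G, H, J → queue [C, F, G, H, J]
Visit C; enqueue D → queue [F, G, H, J, D]
Visit F; enqueue A, B, E, L, N → queue [G, H, J, D, A, B, E, L, N]
Visit G → queue [H, J, D, A, B, E, L, N]
Visit H; enqueue O → queue [J, D, A, B, E, L, N, O]
Visit J → queue [D, A, B, E, L, N, O]
Visit D; enqueue K → queue [A, B, E, L, N, O, K]
Visit A → queue [B, E, L, N, O, K]
Visit B; enqueue I → queue [E, L, N, O, K, I]
Visit E → queue [L, N, O, K, I]
Visit L → queue [N, O, K, I]
Visit N → queue [O, K, I]
Visit O → queue [K, I]
Visit K → queue [I]
Visit I → queue []

M C F G H J D A B E L N O K I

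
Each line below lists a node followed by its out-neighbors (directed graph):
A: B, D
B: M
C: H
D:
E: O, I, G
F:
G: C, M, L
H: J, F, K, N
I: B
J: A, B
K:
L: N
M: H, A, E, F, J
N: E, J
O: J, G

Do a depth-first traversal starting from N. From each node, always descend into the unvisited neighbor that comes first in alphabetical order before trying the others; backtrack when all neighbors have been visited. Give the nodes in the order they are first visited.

N E G C H F J A B M D K L I O

Visit N
N → E
E → G
G → C
C → H
H → F
H → J
J → A
A → B
B → M
A → D
H → K
G → L
E → I
E → O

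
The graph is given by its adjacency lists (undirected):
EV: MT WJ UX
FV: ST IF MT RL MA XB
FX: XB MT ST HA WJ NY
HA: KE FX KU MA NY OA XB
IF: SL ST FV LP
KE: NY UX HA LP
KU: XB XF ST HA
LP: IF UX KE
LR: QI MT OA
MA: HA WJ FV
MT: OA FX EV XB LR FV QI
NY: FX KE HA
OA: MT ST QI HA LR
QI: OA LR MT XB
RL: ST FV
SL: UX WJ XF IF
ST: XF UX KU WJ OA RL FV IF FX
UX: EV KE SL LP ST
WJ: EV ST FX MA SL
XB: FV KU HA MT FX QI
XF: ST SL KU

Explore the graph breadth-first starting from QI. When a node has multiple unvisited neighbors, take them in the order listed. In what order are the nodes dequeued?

QI OA LR MT XB ST HA FX EV FV KU XF UX WJ RL IF KE MA NY SL LP

Visit QI; enqueue OA, LR, MT, XB → queue [OA, LR, MT, XB]
Visit OA; enqueue ST, HA → queue [LR, MT, XB, ST, HA]
Visit LR → queue [MT, XB, ST, HA]
Visit MT; enqueue FX, EV, FV → queue [XB, ST, HA, FX, EV, FV]
Visit XB; enqueue KU → queue [ST, HA, FX, EV, FV, KU]
Visit ST; enqueue XF, UX, WJ, RL, IF → queue [HA, FX, EV, FV, KU, XF, UX, WJ, RL, IF]
Visit HA; enqueue KE, MA, NY → queue [FX, EV, FV, KU, XF, UX, WJ, RL, IF, KE, MA, NY]
Visit FX → queue [EV, FV, KU, XF, UX, WJ, RL, IF, KE, MA, NY]
Visit EV → queue [FV, KU, XF, UX, WJ, RL, IF, KE, MA, NY]
Visit FV → queue [KU, XF, UX, WJ, RL, IF, KE, MA, NY]
Visit KU → queue [XF, UX, WJ, RL, IF, KE, MA, NY]
Visit XF; enqueue SL → queue [UX, WJ, RL, IF, KE, MA, NY, SL]
Visit UX; enqueue LP → queue [WJ, RL, IF, KE, MA, NY, SL, LP]
Visit WJ → queue [RL, IF, KE, MA, NY, SL, LP]
Visit RL → queue [IF, KE, MA, NY, SL, LP]
Visit IF → queue [KE, MA, NY, SL, LP]
Visit KE → queue [MA, NY, SL, LP]
Visit MA → queue [NY, SL, LP]
Visit NY → queue [SL, LP]
Visit SL → queue [LP]
Visit LP → queue []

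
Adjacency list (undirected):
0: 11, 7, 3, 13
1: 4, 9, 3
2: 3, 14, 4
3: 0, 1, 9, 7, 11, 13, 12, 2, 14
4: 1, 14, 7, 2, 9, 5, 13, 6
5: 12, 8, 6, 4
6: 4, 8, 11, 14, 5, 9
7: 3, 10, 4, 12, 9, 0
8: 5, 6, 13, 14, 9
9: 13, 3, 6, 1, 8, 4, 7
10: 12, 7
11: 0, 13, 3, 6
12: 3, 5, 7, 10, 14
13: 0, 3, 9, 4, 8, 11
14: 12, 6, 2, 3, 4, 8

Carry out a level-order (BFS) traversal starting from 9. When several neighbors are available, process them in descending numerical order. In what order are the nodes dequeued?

Visit 9; enqueue 13, 8, 7, 6, 4, 3, 1 → queue [13, 8, 7, 6, 4, 3, 1]
Visit 13; enqueue 11, 0 → queue [8, 7, 6, 4, 3, 1, 11, 0]
Visit 8; enqueue 14, 5 → queue [7, 6, 4, 3, 1, 11, 0, 14, 5]
Visit 7; enqueue 12, 10 → queue [6, 4, 3, 1, 11, 0, 14, 5, 12, 10]
Visit 6 → queue [4, 3, 1, 11, 0, 14, 5, 12, 10]
Visit 4; enqueue 2 → queue [3, 1, 11, 0, 14, 5, 12, 10, 2]
Visit 3 → queue [1, 11, 0, 14, 5, 12, 10, 2]
Visit 1 → queue [11, 0, 14, 5, 12, 10, 2]
Visit 11 → queue [0, 14, 5, 12, 10, 2]
Visit 0 → queue [14, 5, 12, 10, 2]
Visit 14 → queue [5, 12, 10, 2]
Visit 5 → queue [12, 10, 2]
Visit 12 → queue [10, 2]
Visit 10 → queue [2]
Visit 2 → queue []

9 13 8 7 6 4 3 1 11 0 14 5 12 10 2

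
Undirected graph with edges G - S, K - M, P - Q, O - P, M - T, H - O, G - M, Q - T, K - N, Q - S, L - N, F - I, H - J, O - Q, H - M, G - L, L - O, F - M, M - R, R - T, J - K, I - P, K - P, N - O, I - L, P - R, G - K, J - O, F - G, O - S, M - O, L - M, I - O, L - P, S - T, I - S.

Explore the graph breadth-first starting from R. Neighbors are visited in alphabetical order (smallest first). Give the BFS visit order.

Visit R; enqueue M, P, T → queue [M, P, T]
Visit M; enqueue F, G, H, K, L, O → queue [P, T, F, G, H, K, L, O]
Visit P; enqueue I, Q → queue [T, F, G, H, K, L, O, I, Q]
Visit T; enqueue S → queue [F, G, H, K, L, O, I, Q, S]
Visit F → queue [G, H, K, L, O, I, Q, S]
Visit G → queue [H, K, L, O, I, Q, S]
Visit H; enqueue J → queue [K, L, O, I, Q, S, J]
Visit K; enqueue N → queue [L, O, I, Q, S, J, N]
Visit L → queue [O, I, Q, S, J, N]
Visit O → queue [I, Q, S, J, N]
Visit I → queue [Q, S, J, N]
Visit Q → queue [S, J, N]
Visit S → queue [J, N]
Visit J → queue [N]
Visit N → queue []

R, M, P, T, F, G, H, K, L, O, I, Q, S, J, N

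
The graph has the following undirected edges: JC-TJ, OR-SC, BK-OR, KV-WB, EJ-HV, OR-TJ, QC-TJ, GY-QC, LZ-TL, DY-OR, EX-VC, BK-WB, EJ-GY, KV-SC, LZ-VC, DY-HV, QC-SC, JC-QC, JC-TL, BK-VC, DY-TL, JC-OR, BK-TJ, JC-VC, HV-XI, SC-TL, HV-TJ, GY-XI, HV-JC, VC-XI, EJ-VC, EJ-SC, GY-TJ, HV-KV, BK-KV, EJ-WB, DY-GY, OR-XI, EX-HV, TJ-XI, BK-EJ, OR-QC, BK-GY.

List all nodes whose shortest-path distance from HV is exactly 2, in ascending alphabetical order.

BK, GY, OR, QC, SC, TL, VC, WB

Level 0: HV
Level 1: DY, EJ, EX, JC, KV, TJ, XI
Level 2: BK, GY, OR, QC, SC, TL, VC, WB
Level 3: LZ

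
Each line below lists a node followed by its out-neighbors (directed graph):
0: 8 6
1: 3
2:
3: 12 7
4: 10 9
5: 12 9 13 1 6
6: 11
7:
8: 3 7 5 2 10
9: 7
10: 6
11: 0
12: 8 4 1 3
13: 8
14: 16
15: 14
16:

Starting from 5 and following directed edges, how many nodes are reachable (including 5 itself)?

14

BFS from 5 visits: 5, 12, 9, 13, 1, 6, 8, 4, 3, 7, 11, 2, 10, 0
Reachable nodes: 14 of 17 total.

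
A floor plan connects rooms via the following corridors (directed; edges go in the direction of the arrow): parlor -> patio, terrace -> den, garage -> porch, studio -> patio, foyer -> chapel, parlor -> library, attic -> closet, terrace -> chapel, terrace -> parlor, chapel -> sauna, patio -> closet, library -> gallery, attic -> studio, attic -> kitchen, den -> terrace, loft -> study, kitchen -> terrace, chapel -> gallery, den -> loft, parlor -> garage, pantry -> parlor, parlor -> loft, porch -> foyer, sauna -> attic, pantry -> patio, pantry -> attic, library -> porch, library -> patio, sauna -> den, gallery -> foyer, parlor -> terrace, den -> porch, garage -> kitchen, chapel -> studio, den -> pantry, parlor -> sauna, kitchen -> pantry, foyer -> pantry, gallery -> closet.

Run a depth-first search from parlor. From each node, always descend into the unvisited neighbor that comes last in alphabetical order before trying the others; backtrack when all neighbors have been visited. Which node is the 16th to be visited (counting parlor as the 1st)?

Visit parlor
parlor → terrace
terrace → den
den → porch
porch → foyer
foyer → pantry
pantry → patio
patio → closet
pantry → attic
attic → studio
attic → kitchen
foyer → chapel
chapel → sauna
chapel → gallery
den → loft
loft → study
parlor → library
parlor → garage

Visit order: parlor, terrace, den, porch, foyer, pantry, patio, closet, attic, studio, kitchen, chapel, sauna, gallery, loft, study, library, garage

study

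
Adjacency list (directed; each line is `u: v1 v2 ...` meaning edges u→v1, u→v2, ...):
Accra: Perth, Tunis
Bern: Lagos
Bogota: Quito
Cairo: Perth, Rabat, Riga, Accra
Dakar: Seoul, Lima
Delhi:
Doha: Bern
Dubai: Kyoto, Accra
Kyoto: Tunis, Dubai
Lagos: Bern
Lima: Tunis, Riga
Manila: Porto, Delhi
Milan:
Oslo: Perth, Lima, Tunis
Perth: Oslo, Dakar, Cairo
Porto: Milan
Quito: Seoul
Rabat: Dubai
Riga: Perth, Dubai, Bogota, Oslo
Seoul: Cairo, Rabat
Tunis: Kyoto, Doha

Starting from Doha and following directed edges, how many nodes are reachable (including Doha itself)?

BFS from Doha visits: Doha, Bern, Lagos
Reachable nodes: 3 of 21 total.

3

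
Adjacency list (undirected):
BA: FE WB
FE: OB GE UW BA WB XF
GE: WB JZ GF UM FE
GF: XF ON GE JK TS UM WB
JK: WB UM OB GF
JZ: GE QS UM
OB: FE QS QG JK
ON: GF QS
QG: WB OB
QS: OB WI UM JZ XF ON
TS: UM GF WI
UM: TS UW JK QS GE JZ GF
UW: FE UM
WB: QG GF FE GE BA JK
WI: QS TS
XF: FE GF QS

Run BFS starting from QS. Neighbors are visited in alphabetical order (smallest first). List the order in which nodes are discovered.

QS, JZ, OB, ON, UM, WI, XF, GE, FE, JK, QG, GF, TS, UW, WB, BA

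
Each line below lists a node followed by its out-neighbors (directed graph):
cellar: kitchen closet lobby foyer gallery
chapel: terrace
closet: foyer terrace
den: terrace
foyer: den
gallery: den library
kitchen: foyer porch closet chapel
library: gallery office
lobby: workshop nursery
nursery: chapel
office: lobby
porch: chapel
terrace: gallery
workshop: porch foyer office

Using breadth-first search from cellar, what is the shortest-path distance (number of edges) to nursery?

Level 0: cellar
Level 1: closet, foyer, gallery, kitchen, lobby
Level 2: chapel, den, library, nursery, porch, terrace, workshop
Level 3: office
nursery first appears at level 2.

2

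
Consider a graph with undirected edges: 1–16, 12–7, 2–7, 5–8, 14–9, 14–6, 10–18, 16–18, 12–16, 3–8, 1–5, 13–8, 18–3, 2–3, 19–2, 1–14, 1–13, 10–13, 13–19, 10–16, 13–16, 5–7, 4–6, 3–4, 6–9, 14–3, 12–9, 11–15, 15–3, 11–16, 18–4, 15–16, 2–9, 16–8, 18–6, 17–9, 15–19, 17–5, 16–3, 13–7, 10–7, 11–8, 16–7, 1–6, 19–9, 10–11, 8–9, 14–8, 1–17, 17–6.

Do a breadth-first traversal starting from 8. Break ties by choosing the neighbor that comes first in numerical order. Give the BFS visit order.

8, 3, 5, 9, 11, 13, 14, 16, 2, 4, 15, 18, 1, 7, 17, 6, 12, 19, 10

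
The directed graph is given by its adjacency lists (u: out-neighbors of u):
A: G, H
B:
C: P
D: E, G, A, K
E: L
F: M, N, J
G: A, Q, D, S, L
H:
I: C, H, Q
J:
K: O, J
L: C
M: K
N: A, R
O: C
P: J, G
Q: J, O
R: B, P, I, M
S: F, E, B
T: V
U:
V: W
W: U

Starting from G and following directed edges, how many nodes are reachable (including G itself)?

19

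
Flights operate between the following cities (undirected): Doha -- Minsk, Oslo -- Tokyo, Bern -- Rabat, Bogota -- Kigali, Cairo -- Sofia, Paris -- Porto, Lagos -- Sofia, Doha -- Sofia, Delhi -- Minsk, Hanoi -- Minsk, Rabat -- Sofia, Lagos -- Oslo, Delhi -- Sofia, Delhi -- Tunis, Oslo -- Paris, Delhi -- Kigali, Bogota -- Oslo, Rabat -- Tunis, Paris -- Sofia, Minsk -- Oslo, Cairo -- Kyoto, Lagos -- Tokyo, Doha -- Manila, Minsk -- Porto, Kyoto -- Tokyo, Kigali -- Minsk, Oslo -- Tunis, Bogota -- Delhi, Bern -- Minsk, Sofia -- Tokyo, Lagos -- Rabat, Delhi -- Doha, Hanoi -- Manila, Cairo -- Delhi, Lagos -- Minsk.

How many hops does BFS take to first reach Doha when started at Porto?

2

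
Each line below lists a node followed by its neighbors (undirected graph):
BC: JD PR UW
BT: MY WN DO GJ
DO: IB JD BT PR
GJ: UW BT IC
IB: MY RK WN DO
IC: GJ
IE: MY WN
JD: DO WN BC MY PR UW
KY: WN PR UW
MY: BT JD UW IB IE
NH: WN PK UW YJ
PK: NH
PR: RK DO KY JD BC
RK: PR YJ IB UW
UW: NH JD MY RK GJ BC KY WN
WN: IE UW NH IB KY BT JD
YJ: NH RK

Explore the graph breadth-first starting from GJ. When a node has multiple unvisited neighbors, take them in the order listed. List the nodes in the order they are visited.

GJ, UW, BT, IC, NH, JD, MY, RK, BC, KY, WN, DO, PK, YJ, PR, IB, IE

Visit GJ; enqueue UW, BT, IC → queue [UW, BT, IC]
Visit UW; enqueue NH, JD, MY, RK, BC, KY, WN → queue [BT, IC, NH, JD, MY, RK, BC, KY, WN]
Visit BT; enqueue DO → queue [IC, NH, JD, MY, RK, BC, KY, WN, DO]
Visit IC → queue [NH, JD, MY, RK, BC, KY, WN, DO]
Visit NH; enqueue PK, YJ → queue [JD, MY, RK, BC, KY, WN, DO, PK, YJ]
Visit JD; enqueue PR → queue [MY, RK, BC, KY, WN, DO, PK, YJ, PR]
Visit MY; enqueue IB, IE → queue [RK, BC, KY, WN, DO, PK, YJ, PR, IB, IE]
Visit RK → queue [BC, KY, WN, DO, PK, YJ, PR, IB, IE]
Visit BC → queue [KY, WN, DO, PK, YJ, PR, IB, IE]
Visit KY → queue [WN, DO, PK, YJ, PR, IB, IE]
Visit WN → queue [DO, PK, YJ, PR, IB, IE]
Visit DO → queue [PK, YJ, PR, IB, IE]
Visit PK → queue [YJ, PR, IB, IE]
Visit YJ → queue [PR, IB, IE]
Visit PR → queue [IB, IE]
Visit IB → queue [IE]
Visit IE → queue []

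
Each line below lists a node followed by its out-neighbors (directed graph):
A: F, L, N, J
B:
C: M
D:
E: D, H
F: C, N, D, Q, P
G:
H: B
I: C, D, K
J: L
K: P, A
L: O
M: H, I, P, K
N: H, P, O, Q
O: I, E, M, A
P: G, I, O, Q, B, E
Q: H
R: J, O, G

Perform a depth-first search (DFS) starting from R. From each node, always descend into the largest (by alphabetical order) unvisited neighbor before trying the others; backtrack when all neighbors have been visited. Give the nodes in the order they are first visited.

R, O, M, P, Q, H, B, I, K, A, N, L, J, F, D, C, G, E

Visit R
R → O
O → M
M → P
P → Q
Q → H
H → B
P → I
I → K
K → A
A → N
A → L
A → J
A → F
F → D
F → C
P → G
P → E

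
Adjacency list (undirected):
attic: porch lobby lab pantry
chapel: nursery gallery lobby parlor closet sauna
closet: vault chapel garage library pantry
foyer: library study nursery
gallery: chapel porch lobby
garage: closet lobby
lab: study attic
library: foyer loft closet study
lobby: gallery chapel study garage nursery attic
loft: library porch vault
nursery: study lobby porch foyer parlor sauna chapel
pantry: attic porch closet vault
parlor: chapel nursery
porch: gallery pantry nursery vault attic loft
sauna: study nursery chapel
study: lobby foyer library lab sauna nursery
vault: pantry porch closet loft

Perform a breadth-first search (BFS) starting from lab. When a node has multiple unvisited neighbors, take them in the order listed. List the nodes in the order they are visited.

lab study attic lobby foyer library sauna nursery porch pantry gallery chapel garage loft closet parlor vault

Visit lab; enqueue study, attic → queue [study, attic]
Visit study; enqueue lobby, foyer, library, sauna, nursery → queue [attic, lobby, foyer, library, sauna, nursery]
Visit attic; enqueue porch, pantry → queue [lobby, foyer, library, sauna, nursery, porch, pantry]
Visit lobby; enqueue gallery, chapel, garage → queue [foyer, library, sauna, nursery, porch, pantry, gallery, chapel, garage]
Visit foyer → queue [library, sauna, nursery, porch, pantry, gallery, chapel, garage]
Visit library; enqueue loft, closet → queue [sauna, nursery, porch, pantry, gallery, chapel, garage, loft, closet]
Visit sauna → queue [nursery, porch, pantry, gallery, chapel, garage, loft, closet]
Visit nursery; enqueue parlor → queue [porch, pantry, gallery, chapel, garage, loft, closet, parlor]
Visit porch; enqueue vault → queue [pantry, gallery, chapel, garage, loft, closet, parlor, vault]
Visit pantry → queue [gallery, chapel, garage, loft, closet, parlor, vault]
Visit gallery → queue [chapel, garage, loft, closet, parlor, vault]
Visit chapel → queue [garage, loft, closet, parlor, vault]
Visit garage → queue [loft, closet, parlor, vault]
Visit loft → queue [closet, parlor, vault]
Visit closet → queue [parlor, vault]
Visit parlor → queue [vault]
Visit vault → queue []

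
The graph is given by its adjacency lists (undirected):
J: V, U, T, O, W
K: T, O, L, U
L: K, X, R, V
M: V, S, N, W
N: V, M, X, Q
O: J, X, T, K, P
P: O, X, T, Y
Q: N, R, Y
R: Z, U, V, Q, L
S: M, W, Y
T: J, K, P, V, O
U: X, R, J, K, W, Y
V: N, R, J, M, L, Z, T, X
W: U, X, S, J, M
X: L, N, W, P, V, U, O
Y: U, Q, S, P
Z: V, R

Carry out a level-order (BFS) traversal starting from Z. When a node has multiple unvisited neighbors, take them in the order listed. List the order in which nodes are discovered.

Visit Z; enqueue V, R → queue [V, R]
Visit V; enqueue N, J, M, L, T, X → queue [R, N, J, M, L, T, X]
Visit R; enqueue U, Q → queue [N, J, M, L, T, X, U, Q]
Visit N → queue [J, M, L, T, X, U, Q]
Visit J; enqueue O, W → queue [M, L, T, X, U, Q, O, W]
Visit M; enqueue S → queue [L, T, X, U, Q, O, W, S]
Visit L; enqueue K → queue [T, X, U, Q, O, W, S, K]
Visit T; enqueue P → queue [X, U, Q, O, W, S, K, P]
Visit X → queue [U, Q, O, W, S, K, P]
Visit U; enqueue Y → queue [Q, O, W, S, K, P, Y]
Visit Q → queue [O, W, S, K, P, Y]
Visit O → queue [W, S, K, P, Y]
Visit W → queue [S, K, P, Y]
Visit S → queue [K, P, Y]
Visit K → queue [P, Y]
Visit P → queue [Y]
Visit Y → queue []

Z -> V -> R -> N -> J -> M -> L -> T -> X -> U -> Q -> O -> W -> S -> K -> P -> Y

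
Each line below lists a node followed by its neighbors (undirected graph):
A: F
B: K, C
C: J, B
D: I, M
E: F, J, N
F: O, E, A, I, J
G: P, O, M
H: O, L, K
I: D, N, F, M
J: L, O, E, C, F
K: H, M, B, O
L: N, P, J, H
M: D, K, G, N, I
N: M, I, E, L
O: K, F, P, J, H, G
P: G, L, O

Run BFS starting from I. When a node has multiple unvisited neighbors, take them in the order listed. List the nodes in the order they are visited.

I, D, N, F, M, E, L, O, A, J, K, G, P, H, C, B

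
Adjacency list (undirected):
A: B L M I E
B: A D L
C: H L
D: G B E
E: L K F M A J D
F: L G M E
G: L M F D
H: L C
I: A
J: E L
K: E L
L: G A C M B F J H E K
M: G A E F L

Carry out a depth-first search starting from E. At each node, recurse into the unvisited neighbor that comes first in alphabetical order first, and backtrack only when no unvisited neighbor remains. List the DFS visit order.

E → A → B → D → G → F → L → C → H → J → K → M → I

Visit E
E → A
A → B
B → D
D → G
G → F
F → L
L → C
C → H
L → J
L → K
L → M
A → I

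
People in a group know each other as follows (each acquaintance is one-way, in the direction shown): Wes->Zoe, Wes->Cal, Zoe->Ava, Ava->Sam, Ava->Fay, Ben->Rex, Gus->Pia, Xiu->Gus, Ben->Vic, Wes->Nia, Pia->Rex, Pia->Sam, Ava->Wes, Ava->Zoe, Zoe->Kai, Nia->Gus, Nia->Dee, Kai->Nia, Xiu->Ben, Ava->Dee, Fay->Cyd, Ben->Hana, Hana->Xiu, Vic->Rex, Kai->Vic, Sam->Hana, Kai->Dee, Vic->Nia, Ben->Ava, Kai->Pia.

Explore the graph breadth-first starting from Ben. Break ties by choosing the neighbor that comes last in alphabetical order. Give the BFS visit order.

Ben, Vic, Rex, Hana, Ava, Nia, Xiu, Zoe, Wes, Sam, Fay, Dee, Gus, Kai, Cal, Cyd, Pia

Visit Ben; enqueue Vic, Rex, Hana, Ava → queue [Vic, Rex, Hana, Ava]
Visit Vic; enqueue Nia → queue [Rex, Hana, Ava, Nia]
Visit Rex → queue [Hana, Ava, Nia]
Visit Hana; enqueue Xiu → queue [Ava, Nia, Xiu]
Visit Ava; enqueue Zoe, Wes, Sam, Fay, Dee → queue [Nia, Xiu, Zoe, Wes, Sam, Fay, Dee]
Visit Nia; enqueue Gus → queue [Xiu, Zoe, Wes, Sam, Fay, Dee, Gus]
Visit Xiu → queue [Zoe, Wes, Sam, Fay, Dee, Gus]
Visit Zoe; enqueue Kai → queue [Wes, Sam, Fay, Dee, Gus, Kai]
Visit Wes; enqueue Cal → queue [Sam, Fay, Dee, Gus, Kai, Cal]
Visit Sam → queue [Fay, Dee, Gus, Kai, Cal]
Visit Fay; enqueue Cyd → queue [Dee, Gus, Kai, Cal, Cyd]
Visit Dee → queue [Gus, Kai, Cal, Cyd]
Visit Gus; enqueue Pia → queue [Kai, Cal, Cyd, Pia]
Visit Kai → queue [Cal, Cyd, Pia]
Visit Cal → queue [Cyd, Pia]
Visit Cyd → queue [Pia]
Visit Pia → queue []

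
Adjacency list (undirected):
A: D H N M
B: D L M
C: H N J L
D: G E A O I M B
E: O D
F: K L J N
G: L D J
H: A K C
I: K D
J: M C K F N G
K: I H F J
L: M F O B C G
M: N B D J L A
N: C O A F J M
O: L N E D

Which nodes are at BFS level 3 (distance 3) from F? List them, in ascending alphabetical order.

Level 0: F
Level 1: J, K, L, N
Level 2: A, B, C, G, H, I, M, O
Level 3: D, E

D, E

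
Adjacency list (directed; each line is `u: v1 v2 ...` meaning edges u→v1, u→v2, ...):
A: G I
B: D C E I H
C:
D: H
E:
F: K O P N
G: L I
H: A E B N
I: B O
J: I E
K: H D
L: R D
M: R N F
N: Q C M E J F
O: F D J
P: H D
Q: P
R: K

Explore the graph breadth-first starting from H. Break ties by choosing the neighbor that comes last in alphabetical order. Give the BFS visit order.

Visit H; enqueue N, E, B, A → queue [N, E, B, A]
Visit N; enqueue Q, M, J, F, C → queue [E, B, A, Q, M, J, F, C]
Visit E → queue [B, A, Q, M, J, F, C]
Visit B; enqueue I, D → queue [A, Q, M, J, F, C, I, D]
Visit A; enqueue G → queue [Q, M, J, F, C, I, D, G]
Visit Q; enqueue P → queue [M, J, F, C, I, D, G, P]
Visit M; enqueue R → queue [J, F, C, I, D, G, P, R]
Visit J → queue [F, C, I, D, G, P, R]
Visit F; enqueue O, K → queue [C, I, D, G, P, R, O, K]
Visit C → queue [I, D, G, P, R, O, K]
Visit I → queue [D, G, P, R, O, K]
Visit D → queue [G, P, R, O, K]
Visit G; enqueue L → queue [P, R, O, K, L]
Visit P → queue [R, O, K, L]
Visit R → queue [O, K, L]
Visit O → queue [K, L]
Visit K → queue [L]
Visit L → queue []

H N E B A Q M J F C I D G P R O K L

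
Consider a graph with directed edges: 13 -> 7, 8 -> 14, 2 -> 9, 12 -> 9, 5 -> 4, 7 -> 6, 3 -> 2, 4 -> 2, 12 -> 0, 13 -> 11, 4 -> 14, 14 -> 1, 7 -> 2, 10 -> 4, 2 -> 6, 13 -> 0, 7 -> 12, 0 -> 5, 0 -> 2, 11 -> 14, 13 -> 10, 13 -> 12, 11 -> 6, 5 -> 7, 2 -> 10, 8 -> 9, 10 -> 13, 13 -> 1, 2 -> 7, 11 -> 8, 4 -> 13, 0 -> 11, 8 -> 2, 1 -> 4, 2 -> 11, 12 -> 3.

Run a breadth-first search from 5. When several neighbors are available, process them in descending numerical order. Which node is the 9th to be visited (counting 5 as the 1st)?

Visit 5; enqueue 7, 4 → queue [7, 4]
Visit 7; enqueue 12, 6, 2 → queue [4, 12, 6, 2]
Visit 4; enqueue 14, 13 → queue [12, 6, 2, 14, 13]
Visit 12; enqueue 9, 3, 0 → queue [6, 2, 14, 13, 9, 3, 0]
Visit 6 → queue [2, 14, 13, 9, 3, 0]
Visit 2; enqueue 11, 10 → queue [14, 13, 9, 3, 0, 11, 10]
Visit 14; enqueue 1 → queue [13, 9, 3, 0, 11, 10, 1]
Visit 13 → queue [9, 3, 0, 11, 10, 1]
Visit 9 → queue [3, 0, 11, 10, 1]
Visit 3 → queue [0, 11, 10, 1]
Visit 0 → queue [11, 10, 1]
Visit 11; enqueue 8 → queue [10, 1, 8]
Visit 10 → queue [1, 8]
Visit 1 → queue [8]
Visit 8 → queue []

Visit order: 5, 7, 4, 12, 6, 2, 14, 13, 9, 3, 0, 11, 10, 1, 8

9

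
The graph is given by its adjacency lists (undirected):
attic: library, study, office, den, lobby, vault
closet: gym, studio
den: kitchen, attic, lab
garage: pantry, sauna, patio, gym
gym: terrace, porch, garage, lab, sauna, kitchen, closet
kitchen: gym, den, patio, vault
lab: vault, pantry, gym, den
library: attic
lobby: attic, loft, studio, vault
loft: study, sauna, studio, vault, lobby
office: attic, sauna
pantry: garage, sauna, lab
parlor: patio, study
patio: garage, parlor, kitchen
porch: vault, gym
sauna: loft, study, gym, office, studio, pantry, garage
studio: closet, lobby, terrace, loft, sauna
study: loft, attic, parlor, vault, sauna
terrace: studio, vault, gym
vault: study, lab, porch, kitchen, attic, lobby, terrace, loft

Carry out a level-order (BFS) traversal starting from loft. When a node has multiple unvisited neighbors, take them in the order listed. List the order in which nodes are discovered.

Visit loft; enqueue study, sauna, studio, vault, lobby → queue [study, sauna, studio, vault, lobby]
Visit study; enqueue attic, parlor → queue [sauna, studio, vault, lobby, attic, parlor]
Visit sauna; enqueue gym, office, pantry, garage → queue [studio, vault, lobby, attic, parlor, gym, office, pantry, garage]
Visit studio; enqueue closet, terrace → queue [vault, lobby, attic, parlor, gym, office, pantry, garage, closet, terrace]
Visit vault; enqueue lab, porch, kitchen → queue [lobby, attic, parlor, gym, office, pantry, garage, closet, terrace, lab, porch, kitchen]
Visit lobby → queue [attic, parlor, gym, office, pantry, garage, closet, terrace, lab, porch, kitchen]
Visit attic; enqueue library, den → queue [parlor, gym, office, pantry, garage, closet, terrace, lab, porch, kitchen, library, den]
Visit parlor; enqueue patio → queue [gym, office, pantry, garage, closet, terrace, lab, porch, kitchen, library, den, patio]
Visit gym → queue [office, pantry, garage, closet, terrace, lab, porch, kitchen, library, den, patio]
Visit office → queue [pantry, garage, closet, terrace, lab, porch, kitchen, library, den, patio]
Visit pantry → queue [garage, closet, terrace, lab, porch, kitchen, library, den, patio]
Visit garage → queue [closet, terrace, lab, porch, kitchen, library, den, patio]
Visit closet → queue [terrace, lab, porch, kitchen, library, den, patio]
Visit terrace → queue [lab, porch, kitchen, library, den, patio]
Visit lab → queue [porch, kitchen, library, den, patio]
Visit porch → queue [kitchen, library, den, patio]
Visit kitchen → queue [library, den, patio]
Visit library → queue [den, patio]
Visit den → queue [patio]
Visit patio → queue []

loft study sauna studio vault lobby attic parlor gym office pantry garage closet terrace lab porch kitchen library den patio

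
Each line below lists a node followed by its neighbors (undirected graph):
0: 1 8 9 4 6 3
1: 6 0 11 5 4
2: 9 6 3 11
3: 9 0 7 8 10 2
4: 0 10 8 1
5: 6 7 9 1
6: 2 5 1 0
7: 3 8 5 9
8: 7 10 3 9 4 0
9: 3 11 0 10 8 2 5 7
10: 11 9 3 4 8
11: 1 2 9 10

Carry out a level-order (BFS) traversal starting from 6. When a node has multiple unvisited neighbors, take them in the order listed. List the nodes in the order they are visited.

Visit 6; enqueue 2, 5, 1, 0 → queue [2, 5, 1, 0]
Visit 2; enqueue 9, 3, 11 → queue [5, 1, 0, 9, 3, 11]
Visit 5; enqueue 7 → queue [1, 0, 9, 3, 11, 7]
Visit 1; enqueue 4 → queue [0, 9, 3, 11, 7, 4]
Visit 0; enqueue 8 → queue [9, 3, 11, 7, 4, 8]
Visit 9; enqueue 10 → queue [3, 11, 7, 4, 8, 10]
Visit 3 → queue [11, 7, 4, 8, 10]
Visit 11 → queue [7, 4, 8, 10]
Visit 7 → queue [4, 8, 10]
Visit 4 → queue [8, 10]
Visit 8 → queue [10]
Visit 10 → queue []

6 -> 2 -> 5 -> 1 -> 0 -> 9 -> 3 -> 11 -> 7 -> 4 -> 8 -> 10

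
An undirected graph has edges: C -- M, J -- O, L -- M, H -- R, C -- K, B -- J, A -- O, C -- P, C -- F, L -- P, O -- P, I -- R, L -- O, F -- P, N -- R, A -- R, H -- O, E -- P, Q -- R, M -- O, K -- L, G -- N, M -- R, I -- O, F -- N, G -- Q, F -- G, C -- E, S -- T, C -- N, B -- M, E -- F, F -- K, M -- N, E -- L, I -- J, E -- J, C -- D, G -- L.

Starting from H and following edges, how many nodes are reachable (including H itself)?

BFS from H visits: H, O, R, A, I, J, L, M, P, N, Q, B, E, G, K, C, F, D
Reachable nodes: 18 of 20 total.

18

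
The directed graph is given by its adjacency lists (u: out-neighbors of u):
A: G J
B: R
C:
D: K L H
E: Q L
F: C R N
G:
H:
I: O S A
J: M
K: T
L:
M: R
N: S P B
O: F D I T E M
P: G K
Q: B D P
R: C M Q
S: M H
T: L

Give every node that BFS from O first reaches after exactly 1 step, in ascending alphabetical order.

Level 0: O
Level 1: D, E, F, I, M, T
Level 2: A, C, H, K, L, N, Q, R, S
Level 3: B, G, J, P

D, E, F, I, M, T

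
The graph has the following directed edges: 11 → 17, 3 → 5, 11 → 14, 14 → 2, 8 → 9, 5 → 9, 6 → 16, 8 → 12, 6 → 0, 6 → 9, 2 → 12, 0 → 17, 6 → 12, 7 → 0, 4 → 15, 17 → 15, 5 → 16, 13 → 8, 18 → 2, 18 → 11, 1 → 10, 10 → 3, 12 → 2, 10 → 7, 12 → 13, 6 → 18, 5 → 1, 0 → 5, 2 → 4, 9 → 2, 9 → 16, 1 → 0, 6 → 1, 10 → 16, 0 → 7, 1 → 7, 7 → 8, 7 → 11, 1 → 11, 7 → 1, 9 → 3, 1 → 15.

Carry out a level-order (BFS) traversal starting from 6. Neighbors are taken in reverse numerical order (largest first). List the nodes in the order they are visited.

Visit 6; enqueue 18, 16, 12, 9, 1, 0 → queue [18, 16, 12, 9, 1, 0]
Visit 18; enqueue 11, 2 → queue [16, 12, 9, 1, 0, 11, 2]
Visit 16 → queue [12, 9, 1, 0, 11, 2]
Visit 12; enqueue 13 → queue [9, 1, 0, 11, 2, 13]
Visit 9; enqueue 3 → queue [1, 0, 11, 2, 13, 3]
Visit 1; enqueue 15, 10, 7 → queue [0, 11, 2, 13, 3, 15, 10, 7]
Visit 0; enqueue 17, 5 → queue [11, 2, 13, 3, 15, 10, 7, 17, 5]
Visit 11; enqueue 14 → queue [2, 13, 3, 15, 10, 7, 17, 5, 14]
Visit 2; enqueue 4 → queue [13, 3, 15, 10, 7, 17, 5, 14, 4]
Visit 13; enqueue 8 → queue [3, 15, 10, 7, 17, 5, 14, 4, 8]
Visit 3 → queue [15, 10, 7, 17, 5, 14, 4, 8]
Visit 15 → queue [10, 7, 17, 5, 14, 4, 8]
Visit 10 → queue [7, 17, 5, 14, 4, 8]
Visit 7 → queue [17, 5, 14, 4, 8]
Visit 17 → queue [5, 14, 4, 8]
Visit 5 → queue [14, 4, 8]
Visit 14 → queue [4, 8]
Visit 4 → queue [8]
Visit 8 → queue []

6, 18, 16, 12, 9, 1, 0, 11, 2, 13, 3, 15, 10, 7, 17, 5, 14, 4, 8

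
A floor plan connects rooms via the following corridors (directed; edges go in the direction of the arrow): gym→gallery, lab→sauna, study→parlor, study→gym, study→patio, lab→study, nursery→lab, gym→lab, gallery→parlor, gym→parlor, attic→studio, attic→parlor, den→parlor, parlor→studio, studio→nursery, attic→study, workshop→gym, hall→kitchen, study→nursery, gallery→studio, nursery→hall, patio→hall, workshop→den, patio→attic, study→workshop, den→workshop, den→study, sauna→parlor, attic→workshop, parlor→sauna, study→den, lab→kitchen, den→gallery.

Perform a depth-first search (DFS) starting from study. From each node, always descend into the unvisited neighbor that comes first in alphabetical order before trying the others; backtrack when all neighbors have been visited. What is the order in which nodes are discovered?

Visit study
study → den
den → gallery
gallery → parlor
parlor → sauna
parlor → studio
studio → nursery
nursery → hall
hall → kitchen
nursery → lab
den → workshop
workshop → gym
study → patio
patio → attic

study den gallery parlor sauna studio nursery hall kitchen lab workshop gym patio attic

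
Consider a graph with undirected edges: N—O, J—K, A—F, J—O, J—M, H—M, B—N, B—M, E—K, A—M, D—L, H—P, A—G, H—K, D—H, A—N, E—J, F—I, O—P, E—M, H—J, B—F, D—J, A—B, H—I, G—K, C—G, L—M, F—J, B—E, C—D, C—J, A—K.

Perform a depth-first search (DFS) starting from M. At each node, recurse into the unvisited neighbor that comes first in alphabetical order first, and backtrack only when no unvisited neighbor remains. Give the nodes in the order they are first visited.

M, A, B, E, J, C, D, H, I, F, K, G, P, O, N, L

Visit M
M → A
A → B
B → E
E → J
J → C
C → D
D → H
H → I
I → F
H → K
K → G
H → P
P → O
O → N
D → L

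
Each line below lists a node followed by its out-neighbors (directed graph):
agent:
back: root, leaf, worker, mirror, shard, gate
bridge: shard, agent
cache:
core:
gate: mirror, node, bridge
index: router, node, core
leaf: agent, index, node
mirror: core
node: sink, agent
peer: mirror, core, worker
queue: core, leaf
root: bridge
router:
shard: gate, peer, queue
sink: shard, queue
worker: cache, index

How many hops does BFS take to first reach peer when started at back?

2

Level 0: back
Level 1: gate, leaf, mirror, root, shard, worker
Level 2: agent, bridge, cache, core, index, node, peer, queue
Level 3: router, sink
peer first appears at level 2.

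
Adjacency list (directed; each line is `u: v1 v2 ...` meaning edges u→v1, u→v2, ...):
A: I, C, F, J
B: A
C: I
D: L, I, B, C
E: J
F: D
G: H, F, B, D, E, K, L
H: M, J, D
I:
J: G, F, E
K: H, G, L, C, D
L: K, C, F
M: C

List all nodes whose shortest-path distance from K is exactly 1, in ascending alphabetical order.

C, D, G, H, L

Level 0: K
Level 1: C, D, G, H, L
Level 2: B, E, F, I, J, M
Level 3: A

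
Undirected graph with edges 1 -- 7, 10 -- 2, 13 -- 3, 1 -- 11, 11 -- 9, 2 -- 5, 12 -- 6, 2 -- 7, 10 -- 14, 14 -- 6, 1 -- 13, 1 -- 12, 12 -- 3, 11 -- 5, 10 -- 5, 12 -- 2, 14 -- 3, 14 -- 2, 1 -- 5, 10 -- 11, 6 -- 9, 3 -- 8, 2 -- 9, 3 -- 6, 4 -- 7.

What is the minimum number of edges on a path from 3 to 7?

Level 0: 3
Level 1: 6, 8, 12, 13, 14
Level 2: 1, 2, 9, 10
Level 3: 5, 7, 11
Level 4: 4
7 first appears at level 3.

3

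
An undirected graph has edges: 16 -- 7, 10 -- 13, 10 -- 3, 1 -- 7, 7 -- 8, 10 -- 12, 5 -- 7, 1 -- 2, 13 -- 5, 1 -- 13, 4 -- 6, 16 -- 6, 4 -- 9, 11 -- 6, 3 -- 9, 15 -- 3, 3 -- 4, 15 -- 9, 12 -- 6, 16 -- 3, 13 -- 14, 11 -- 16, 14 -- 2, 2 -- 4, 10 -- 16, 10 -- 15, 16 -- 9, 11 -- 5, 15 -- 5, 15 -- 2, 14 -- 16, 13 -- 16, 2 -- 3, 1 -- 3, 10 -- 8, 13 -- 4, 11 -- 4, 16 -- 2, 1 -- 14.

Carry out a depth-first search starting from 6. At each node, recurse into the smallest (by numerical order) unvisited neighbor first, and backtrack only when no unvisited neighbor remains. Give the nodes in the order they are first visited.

6, 4, 2, 1, 3, 9, 15, 5, 7, 8, 10, 12, 13, 14, 16, 11

Visit 6
6 → 4
4 → 2
2 → 1
1 → 3
3 → 9
9 → 15
15 → 5
5 → 7
7 → 8
8 → 10
10 → 12
10 → 13
13 → 14
14 → 16
16 → 11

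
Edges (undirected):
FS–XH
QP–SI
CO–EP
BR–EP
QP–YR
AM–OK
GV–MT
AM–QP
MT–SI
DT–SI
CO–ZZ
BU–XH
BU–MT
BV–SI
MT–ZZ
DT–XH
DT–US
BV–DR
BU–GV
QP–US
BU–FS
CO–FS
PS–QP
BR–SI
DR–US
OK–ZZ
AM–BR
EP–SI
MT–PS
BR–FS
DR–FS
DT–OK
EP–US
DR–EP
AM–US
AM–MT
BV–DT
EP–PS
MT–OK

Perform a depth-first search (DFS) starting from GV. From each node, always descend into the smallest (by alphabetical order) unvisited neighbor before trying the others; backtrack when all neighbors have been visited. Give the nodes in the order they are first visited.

GV, BU, FS, BR, AM, MT, OK, DT, BV, DR, EP, CO, ZZ, PS, QP, SI, US, YR, XH

Visit GV
GV → BU
BU → FS
FS → BR
BR → AM
AM → MT
MT → OK
OK → DT
DT → BV
BV → DR
DR → EP
EP → CO
CO → ZZ
EP → PS
PS → QP
QP → SI
QP → US
QP → YR
DT → XH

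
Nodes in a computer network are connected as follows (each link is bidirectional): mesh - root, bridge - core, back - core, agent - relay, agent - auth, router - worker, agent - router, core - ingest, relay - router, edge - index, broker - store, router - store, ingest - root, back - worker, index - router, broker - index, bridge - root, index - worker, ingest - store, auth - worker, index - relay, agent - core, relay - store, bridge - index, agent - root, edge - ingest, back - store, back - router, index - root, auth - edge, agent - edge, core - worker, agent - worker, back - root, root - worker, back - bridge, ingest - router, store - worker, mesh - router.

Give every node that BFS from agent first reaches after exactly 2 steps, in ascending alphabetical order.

Level 0: agent
Level 1: auth, core, edge, relay, root, router, worker
Level 2: back, bridge, index, ingest, mesh, store
Level 3: broker

back, bridge, index, ingest, mesh, store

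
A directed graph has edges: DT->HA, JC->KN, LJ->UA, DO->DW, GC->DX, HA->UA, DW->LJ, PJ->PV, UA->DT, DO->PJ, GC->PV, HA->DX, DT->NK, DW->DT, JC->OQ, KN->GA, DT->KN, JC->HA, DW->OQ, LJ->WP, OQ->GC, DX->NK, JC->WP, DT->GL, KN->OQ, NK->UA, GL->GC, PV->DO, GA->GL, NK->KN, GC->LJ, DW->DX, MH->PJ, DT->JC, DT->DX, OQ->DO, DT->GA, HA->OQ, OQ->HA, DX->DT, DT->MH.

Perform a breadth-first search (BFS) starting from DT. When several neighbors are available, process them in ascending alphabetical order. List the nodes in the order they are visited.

DT -> DX -> GA -> GL -> HA -> JC -> KN -> MH -> NK -> GC -> OQ -> UA -> WP -> PJ -> LJ -> PV -> DO -> DW

Visit DT; enqueue DX, GA, GL, HA, JC, KN, MH, NK → queue [DX, GA, GL, HA, JC, KN, MH, NK]
Visit DX → queue [GA, GL, HA, JC, KN, MH, NK]
Visit GA → queue [GL, HA, JC, KN, MH, NK]
Visit GL; enqueue GC → queue [HA, JC, KN, MH, NK, GC]
Visit HA; enqueue OQ, UA → queue [JC, KN, MH, NK, GC, OQ, UA]
Visit JC; enqueue WP → queue [KN, MH, NK, GC, OQ, UA, WP]
Visit KN → queue [MH, NK, GC, OQ, UA, WP]
Visit MH; enqueue PJ → queue [NK, GC, OQ, UA, WP, PJ]
Visit NK → queue [GC, OQ, UA, WP, PJ]
Visit GC; enqueue LJ, PV → queue [OQ, UA, WP, PJ, LJ, PV]
Visit OQ; enqueue DO → queue [UA, WP, PJ, LJ, PV, DO]
Visit UA → queue [WP, PJ, LJ, PV, DO]
Visit WP → queue [PJ, LJ, PV, DO]
Visit PJ → queue [LJ, PV, DO]
Visit LJ → queue [PV, DO]
Visit PV → queue [DO]
Visit DO; enqueue DW → queue [DW]
Visit DW → queue []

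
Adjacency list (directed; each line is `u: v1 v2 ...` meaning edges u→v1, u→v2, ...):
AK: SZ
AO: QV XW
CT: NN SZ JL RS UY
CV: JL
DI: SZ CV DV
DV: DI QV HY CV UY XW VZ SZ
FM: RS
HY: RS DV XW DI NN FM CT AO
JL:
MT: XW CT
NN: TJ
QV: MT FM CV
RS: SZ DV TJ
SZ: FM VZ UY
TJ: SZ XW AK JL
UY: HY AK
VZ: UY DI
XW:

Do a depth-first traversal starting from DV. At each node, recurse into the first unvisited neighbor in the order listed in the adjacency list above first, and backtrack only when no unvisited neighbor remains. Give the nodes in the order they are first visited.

Visit DV
DV → DI
DI → SZ
SZ → FM
FM → RS
RS → TJ
TJ → XW
TJ → AK
TJ → JL
SZ → VZ
VZ → UY
UY → HY
HY → NN
HY → CT
HY → AO
AO → QV
QV → MT
QV → CV

DV -> DI -> SZ -> FM -> RS -> TJ -> XW -> AK -> JL -> VZ -> UY -> HY -> NN -> CT -> AO -> QV -> MT -> CV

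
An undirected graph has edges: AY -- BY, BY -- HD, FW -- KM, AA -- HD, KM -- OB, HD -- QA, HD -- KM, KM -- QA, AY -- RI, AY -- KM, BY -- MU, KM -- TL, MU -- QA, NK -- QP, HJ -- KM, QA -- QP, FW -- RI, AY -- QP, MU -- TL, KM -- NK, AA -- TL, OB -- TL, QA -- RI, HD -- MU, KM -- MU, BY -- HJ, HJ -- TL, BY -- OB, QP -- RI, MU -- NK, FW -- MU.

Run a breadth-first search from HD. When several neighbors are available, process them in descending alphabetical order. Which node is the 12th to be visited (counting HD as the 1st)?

OB

Visit HD; enqueue QA, MU, KM, BY, AA → queue [QA, MU, KM, BY, AA]
Visit QA; enqueue RI, QP → queue [MU, KM, BY, AA, RI, QP]
Visit MU; enqueue TL, NK, FW → queue [KM, BY, AA, RI, QP, TL, NK, FW]
Visit KM; enqueue OB, HJ, AY → queue [BY, AA, RI, QP, TL, NK, FW, OB, HJ, AY]
Visit BY → queue [AA, RI, QP, TL, NK, FW, OB, HJ, AY]
Visit AA → queue [RI, QP, TL, NK, FW, OB, HJ, AY]
Visit RI → queue [QP, TL, NK, FW, OB, HJ, AY]
Visit QP → queue [TL, NK, FW, OB, HJ, AY]
Visit TL → queue [NK, FW, OB, HJ, AY]
Visit NK → queue [FW, OB, HJ, AY]
Visit FW → queue [OB, HJ, AY]
Visit OB → queue [HJ, AY]
Visit HJ → queue [AY]
Visit AY → queue []

Visit order: HD, QA, MU, KM, BY, AA, RI, QP, TL, NK, FW, OB, HJ, AY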